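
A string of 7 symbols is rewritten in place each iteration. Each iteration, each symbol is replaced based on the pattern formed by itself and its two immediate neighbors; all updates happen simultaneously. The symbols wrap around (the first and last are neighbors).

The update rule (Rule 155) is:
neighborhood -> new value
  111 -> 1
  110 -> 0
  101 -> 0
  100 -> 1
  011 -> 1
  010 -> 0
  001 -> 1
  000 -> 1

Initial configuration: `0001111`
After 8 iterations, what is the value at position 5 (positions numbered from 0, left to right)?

iteration 1: 1111110
iteration 2: 1111100
iteration 3: 1111011
iteration 4: 1110011
iteration 5: 1101111
iteration 6: 1001111
iteration 7: 0111111
iteration 8: 0111110
position 5 holds 1

1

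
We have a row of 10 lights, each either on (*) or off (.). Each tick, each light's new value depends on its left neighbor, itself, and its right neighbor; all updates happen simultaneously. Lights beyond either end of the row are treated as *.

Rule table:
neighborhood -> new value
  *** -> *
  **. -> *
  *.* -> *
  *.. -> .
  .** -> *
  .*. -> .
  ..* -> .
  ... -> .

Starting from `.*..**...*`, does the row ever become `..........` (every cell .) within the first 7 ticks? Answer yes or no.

*...**...*
*...**...*  (fixed point — unchanged through tick 7)
tick 7 is *...**...*, still not uniform .

no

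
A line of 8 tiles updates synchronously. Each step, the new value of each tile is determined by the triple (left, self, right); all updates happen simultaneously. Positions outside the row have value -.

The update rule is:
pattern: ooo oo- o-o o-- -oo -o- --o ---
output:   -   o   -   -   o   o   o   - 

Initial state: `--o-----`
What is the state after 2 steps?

step 1: -oo-----
step 2: ooo-----

ooo-----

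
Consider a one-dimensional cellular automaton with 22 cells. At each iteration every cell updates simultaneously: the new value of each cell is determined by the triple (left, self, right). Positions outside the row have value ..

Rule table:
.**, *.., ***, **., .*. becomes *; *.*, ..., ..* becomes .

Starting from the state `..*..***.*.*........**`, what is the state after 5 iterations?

iteration 1: ..**.***.*.**.......**
iteration 2: ..**.***.*.***......**
iteration 3: ..**.***.*.****.....**
iteration 4: ..**.***.*.*****....**
iteration 5: ..**.***.*.******...**

..**.***.*.******...**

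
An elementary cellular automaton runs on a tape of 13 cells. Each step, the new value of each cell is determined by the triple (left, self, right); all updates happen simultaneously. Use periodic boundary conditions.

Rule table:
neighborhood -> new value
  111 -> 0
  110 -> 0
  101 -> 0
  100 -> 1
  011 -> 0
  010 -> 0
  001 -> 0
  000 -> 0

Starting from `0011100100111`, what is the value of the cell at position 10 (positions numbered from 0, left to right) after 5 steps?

0

step 1: 1000010010000
step 2: 0100001001000
step 3: 0010000100100
step 4: 0001000010010
step 5: 0000100001001
position 10 holds 0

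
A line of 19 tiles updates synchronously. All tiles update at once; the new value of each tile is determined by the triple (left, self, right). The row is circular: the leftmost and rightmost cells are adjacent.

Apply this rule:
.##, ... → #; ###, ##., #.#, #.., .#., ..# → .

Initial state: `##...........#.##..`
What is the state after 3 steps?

##...#######...#...

#..#########...#...
...#.........#...#.
##...#######...#...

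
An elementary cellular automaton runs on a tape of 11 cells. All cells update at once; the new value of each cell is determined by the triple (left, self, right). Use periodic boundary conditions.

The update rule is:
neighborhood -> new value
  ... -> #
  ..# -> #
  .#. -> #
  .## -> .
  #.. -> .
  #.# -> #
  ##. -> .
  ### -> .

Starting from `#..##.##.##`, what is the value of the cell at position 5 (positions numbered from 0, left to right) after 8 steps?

#

step 1: ..#..#..#..
step 2: ###.##.##.#
step 3: ...#..#..#.
step 4: ####.##.##.
step 5: ....#..#..#
step 6: .####.##.##
step 7: #....#..#..
step 8: #.####.##.#
position 5 holds #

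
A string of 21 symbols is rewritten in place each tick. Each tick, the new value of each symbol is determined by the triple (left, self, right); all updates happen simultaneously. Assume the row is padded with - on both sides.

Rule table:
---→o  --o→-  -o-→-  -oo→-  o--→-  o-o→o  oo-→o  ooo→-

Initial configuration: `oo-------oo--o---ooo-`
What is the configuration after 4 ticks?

--o--o-o--o---o--o--o

-o-ooooo--o----o---o-
--o----o----oo---o---
o---oo---oo--o-o---oo
--o--o-o--o---o--o--o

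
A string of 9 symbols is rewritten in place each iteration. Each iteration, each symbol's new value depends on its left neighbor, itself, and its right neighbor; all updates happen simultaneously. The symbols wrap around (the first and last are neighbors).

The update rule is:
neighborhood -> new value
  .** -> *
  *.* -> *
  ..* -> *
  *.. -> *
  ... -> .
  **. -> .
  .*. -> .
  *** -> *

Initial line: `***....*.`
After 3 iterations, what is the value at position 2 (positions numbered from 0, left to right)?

iteration 1: **.*..*.*
iteration 2: *.*.**.**
iteration 3: .*.**.***
position 2 holds .

.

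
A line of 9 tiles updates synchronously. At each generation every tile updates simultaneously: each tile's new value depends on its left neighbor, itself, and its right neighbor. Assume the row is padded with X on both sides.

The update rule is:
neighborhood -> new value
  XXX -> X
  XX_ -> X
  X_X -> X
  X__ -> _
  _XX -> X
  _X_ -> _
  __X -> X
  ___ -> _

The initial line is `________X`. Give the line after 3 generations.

_____XXXX

generation 1: _______XX
generation 2: ______XXX
generation 3: _____XXXX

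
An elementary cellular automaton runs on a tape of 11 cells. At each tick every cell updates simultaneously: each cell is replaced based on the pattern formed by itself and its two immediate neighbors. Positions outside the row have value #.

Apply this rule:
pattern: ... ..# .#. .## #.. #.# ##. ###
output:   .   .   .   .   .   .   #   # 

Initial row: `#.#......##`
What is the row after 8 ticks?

#.........#
#..........
#..........  (fixed point — unchanged through tick 8)

#..........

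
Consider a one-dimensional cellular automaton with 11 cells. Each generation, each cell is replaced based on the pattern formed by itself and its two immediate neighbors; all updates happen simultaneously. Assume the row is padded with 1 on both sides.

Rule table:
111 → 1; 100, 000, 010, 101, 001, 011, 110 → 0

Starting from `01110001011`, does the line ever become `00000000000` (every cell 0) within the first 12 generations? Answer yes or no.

generation 1: 00100000001
generation 2: 00000000000
all cells are 0 at generation 2

yes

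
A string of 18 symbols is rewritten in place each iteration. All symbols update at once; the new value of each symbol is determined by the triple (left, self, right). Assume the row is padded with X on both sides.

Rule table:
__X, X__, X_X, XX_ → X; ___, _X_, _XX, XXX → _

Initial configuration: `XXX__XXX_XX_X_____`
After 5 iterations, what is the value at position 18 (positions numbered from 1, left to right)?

iteration 1: __XXX__XX_XX_X___X
iteration 2: XX__XXX_XX_XX_X_X_
iteration 3: _XXX__XX_XX_XX_X_X
iteration 4: X__XXX_XX_XX_XX_X_
iteration 5: XXX__XX_XX_XX_XX_X
position 18 holds X

X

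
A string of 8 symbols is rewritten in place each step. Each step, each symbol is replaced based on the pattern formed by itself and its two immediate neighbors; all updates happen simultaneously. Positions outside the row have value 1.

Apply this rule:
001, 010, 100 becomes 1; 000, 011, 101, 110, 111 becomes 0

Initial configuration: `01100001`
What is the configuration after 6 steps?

01100110

00010010
10111110
00000000
10000001
01000010
01100110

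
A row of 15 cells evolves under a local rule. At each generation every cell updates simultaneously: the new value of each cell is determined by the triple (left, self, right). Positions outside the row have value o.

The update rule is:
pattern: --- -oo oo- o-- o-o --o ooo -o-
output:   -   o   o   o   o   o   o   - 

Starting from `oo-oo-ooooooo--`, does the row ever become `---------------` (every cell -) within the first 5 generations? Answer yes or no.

no

ooooooooooooooo
ooooooooooooooo  (fixed point — unchanged through generation 5)
generation 5 is ooooooooooooooo, still not uniform -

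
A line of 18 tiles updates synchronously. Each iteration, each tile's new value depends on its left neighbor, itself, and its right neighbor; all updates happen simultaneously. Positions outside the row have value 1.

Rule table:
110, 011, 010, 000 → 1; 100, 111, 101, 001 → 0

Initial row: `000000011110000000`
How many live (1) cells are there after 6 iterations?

011111010010111110
010001010010100010
010101010010101010
010101010010101010  (fixed point — unchanged through iteration 6)
count of 1: 8

8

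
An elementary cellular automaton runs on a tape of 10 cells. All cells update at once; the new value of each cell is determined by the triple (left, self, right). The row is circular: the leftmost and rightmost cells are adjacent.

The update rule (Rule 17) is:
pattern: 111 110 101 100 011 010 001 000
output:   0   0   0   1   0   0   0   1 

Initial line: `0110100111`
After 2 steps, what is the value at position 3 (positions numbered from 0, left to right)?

1

0000010000
1111001111
position 3 holds 1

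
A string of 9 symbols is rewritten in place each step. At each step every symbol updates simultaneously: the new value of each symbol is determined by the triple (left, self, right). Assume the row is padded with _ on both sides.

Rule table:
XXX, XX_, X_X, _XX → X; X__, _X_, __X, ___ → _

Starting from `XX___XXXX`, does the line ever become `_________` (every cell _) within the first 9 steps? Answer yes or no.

no

XX___XXXX  (fixed point — unchanged through step 9)
step 9 is XX___XXXX, still not uniform _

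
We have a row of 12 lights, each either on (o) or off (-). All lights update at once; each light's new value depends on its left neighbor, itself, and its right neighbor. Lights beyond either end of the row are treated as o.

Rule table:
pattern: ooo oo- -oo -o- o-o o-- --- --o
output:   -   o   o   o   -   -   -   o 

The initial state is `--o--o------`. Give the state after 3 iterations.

iteration 1: -oo-oo-----o
iteration 2: -oo-oo----oo
iteration 3: -oo-oo---oo-

-oo-oo---oo-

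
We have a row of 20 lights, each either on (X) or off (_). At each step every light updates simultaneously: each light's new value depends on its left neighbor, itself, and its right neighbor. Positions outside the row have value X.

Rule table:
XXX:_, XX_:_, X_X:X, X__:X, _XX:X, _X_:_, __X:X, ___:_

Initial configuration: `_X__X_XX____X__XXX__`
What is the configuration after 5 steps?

step 1: X_XX_XX_X__X_XXX__XX
step 2: _XX_XX_X_XX_XX__XXX_
step 3: XX_XX_X_XX_XX_XXX__X
step 4: __XX_X_XX_XX_XX__XXX
step 5: XXX_X_XX_XX_XX_XXX__

XXX_X_XX_XX_XX_XXX__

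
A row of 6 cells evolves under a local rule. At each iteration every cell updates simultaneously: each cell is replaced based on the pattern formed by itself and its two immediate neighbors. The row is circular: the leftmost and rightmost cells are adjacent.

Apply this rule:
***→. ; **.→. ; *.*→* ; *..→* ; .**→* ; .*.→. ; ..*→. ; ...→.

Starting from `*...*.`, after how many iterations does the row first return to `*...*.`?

6

.*...*
*.*...
.*.*..
..*.*.
...*.*
*...*.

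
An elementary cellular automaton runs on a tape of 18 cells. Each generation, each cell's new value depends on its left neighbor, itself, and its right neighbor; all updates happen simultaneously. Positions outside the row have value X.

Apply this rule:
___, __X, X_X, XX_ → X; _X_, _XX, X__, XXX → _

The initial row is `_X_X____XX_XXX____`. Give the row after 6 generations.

generation 1: X_X__XXX_XX__X_XXX
generation 2: XX__X__XX_X_X_X___
generation 3: _X_X__X_XX_X_X__XX
generation 4: X_X__X_X_XX_X__X__
generation 5: XX__X_X_X_XX__X__X
generation 6: _X_X_X_X_X_X_X__X_

_X_X_X_X_X_X_X__X_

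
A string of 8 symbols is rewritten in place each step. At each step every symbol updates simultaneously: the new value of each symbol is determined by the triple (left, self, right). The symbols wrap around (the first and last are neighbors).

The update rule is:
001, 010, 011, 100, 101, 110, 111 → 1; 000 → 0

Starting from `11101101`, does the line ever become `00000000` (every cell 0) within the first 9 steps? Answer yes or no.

11111111
11111111  (fixed point — unchanged through step 9)
step 9 is 11111111, still not uniform 0

no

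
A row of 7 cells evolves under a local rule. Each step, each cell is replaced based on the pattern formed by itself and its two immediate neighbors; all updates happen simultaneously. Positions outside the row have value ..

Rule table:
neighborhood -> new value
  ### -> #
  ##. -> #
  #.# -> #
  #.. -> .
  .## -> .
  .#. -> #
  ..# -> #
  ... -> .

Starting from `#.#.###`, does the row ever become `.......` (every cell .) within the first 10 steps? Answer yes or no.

####.##
.####.#
#.#####
##.####
.##.###
#.##.##
##.##.#
.##.###  (repeats step 5; period 3)
step 10: ##.##.#
step 10 is ##.##.#, still not uniform .

no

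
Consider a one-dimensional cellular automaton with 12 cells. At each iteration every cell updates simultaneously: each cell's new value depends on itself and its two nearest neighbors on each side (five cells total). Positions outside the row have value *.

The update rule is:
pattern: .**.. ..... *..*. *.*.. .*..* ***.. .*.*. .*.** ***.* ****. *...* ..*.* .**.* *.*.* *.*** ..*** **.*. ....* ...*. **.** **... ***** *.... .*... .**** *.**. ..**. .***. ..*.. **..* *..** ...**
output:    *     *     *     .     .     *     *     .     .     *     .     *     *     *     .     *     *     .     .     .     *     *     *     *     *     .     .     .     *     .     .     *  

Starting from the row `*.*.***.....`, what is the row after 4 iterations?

iteration 1: .**...****.*
iteration 2: ..**.****...
iteration 3: ...*..****.*
iteration 4: *..*..***...

*..*..***...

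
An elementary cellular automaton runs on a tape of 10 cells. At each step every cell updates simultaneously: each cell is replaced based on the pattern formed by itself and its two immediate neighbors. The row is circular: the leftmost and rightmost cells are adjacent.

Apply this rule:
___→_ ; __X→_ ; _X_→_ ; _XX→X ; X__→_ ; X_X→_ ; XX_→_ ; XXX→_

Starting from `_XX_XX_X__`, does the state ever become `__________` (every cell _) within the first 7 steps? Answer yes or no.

yes

_X__X_____
__________
all cells are _ at step 2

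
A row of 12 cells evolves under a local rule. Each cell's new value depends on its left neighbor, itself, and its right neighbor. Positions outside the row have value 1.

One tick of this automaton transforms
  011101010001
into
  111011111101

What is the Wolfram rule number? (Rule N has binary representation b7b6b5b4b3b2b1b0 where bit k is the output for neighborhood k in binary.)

189

position 2: 111 → 1  (bit 7 = 1)
position 3: 110 → 0  (bit 6 = 0)
position 0: 101 → 1  (bit 5 = 1)
position 8: 100 → 1  (bit 4 = 1)
position 1: 011 → 1  (bit 3 = 1)
position 5: 010 → 1  (bit 2 = 1)
position 10: 001 → 0  (bit 1 = 0)
position 9: 000 → 1  (bit 0 = 1)
bits b7..b0 = 10111101 = 189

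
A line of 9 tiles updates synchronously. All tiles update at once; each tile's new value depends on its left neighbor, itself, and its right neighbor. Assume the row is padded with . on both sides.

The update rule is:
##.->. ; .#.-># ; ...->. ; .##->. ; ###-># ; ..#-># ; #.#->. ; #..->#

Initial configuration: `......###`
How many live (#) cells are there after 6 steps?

5

.....#.#.
....##.##
...#.....
..###....
.#.#.#...
##.#.##..
count of #: 5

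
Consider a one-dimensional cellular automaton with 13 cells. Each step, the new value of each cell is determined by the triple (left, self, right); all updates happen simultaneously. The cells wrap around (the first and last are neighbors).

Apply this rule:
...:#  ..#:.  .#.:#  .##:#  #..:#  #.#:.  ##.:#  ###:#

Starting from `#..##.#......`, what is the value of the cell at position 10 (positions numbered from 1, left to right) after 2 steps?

#

##.##.######.
##.##.######.
position 10 holds #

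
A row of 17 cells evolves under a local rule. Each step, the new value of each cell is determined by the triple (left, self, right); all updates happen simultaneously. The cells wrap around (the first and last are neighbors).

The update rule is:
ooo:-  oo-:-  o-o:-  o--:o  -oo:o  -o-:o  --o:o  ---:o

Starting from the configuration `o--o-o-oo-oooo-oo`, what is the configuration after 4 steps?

ooo----oooooooooo

-ooo-o-o--o----o-
oo---o-oooooooooo
--oooo-o---------
ooo----oooooooooo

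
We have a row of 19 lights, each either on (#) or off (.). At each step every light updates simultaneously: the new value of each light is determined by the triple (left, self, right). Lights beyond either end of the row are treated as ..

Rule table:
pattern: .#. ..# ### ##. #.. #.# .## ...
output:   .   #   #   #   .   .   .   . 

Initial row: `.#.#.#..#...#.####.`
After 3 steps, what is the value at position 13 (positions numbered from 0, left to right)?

step 1: #......#...#...###.
step 2: ......#...#...#.##.
step 3: .....#...#...#...#.
position 13 holds #

#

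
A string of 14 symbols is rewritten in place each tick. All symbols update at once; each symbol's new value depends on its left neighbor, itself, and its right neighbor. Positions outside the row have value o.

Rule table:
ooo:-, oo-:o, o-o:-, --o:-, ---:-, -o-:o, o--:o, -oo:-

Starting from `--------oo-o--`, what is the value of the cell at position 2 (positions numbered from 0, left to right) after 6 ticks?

-

tick 1: o--------o-oo-
tick 2: oo-------o--o-
tick 3: -oo------oo-o-
tick 4: --oo------o-o-
tick 5: o--oo-----o-o-
tick 6: oo--oo----o-o-
position 2 holds -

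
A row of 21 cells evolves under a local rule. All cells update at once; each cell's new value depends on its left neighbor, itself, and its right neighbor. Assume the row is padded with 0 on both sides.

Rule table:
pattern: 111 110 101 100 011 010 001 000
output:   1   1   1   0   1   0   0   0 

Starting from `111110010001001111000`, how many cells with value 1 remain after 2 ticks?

9

111110000000001111000
111110000000001111000
count of 1: 9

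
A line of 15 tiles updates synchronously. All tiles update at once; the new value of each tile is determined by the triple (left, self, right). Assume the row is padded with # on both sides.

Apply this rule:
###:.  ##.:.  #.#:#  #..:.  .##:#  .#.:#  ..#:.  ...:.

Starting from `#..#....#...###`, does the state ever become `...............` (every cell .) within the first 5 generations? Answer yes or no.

generation 1: ...#....#...#..
generation 2: ...#....#...#..  (fixed point — unchanged through generation 5)
generation 5 is ...#....#...#.., still not uniform .

no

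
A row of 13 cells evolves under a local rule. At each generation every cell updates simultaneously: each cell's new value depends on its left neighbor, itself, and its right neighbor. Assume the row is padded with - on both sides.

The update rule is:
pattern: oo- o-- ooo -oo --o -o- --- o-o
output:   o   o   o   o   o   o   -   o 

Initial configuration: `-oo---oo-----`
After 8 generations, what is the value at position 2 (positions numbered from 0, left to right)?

o

generation 1: oooo-oooo----
generation 2: oooooooooo---
generation 3: ooooooooooo--
generation 4: oooooooooooo-
generation 5: ooooooooooooo
generation 6: ooooooooooooo  (fixed point — unchanged through generation 8)
position 2 holds o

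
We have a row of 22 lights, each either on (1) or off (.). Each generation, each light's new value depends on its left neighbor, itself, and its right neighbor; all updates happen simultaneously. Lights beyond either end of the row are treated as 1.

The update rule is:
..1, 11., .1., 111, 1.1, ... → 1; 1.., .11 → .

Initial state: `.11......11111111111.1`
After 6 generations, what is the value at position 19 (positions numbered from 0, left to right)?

1

1.1.11111.11111111111.
1111.11111.11111111111
11111.11111.1111111111
111111.11111.111111111
1111111.11111.11111111
11111111.11111.1111111
position 19 holds 1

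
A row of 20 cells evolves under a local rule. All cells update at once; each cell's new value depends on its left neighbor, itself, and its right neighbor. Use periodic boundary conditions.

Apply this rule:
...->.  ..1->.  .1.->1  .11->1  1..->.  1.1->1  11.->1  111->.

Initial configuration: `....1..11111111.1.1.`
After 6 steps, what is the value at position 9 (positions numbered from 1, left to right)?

....1..1......11111.
....1..1......1...1.
....1..1......1...1.  (fixed point — unchanged through step 6)
position 9 holds .

.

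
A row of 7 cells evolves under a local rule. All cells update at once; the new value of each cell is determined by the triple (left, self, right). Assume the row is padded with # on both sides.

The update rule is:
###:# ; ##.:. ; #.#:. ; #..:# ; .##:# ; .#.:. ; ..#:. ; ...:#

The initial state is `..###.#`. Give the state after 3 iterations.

#.##..#
..#.#.#
#.....#

#.....#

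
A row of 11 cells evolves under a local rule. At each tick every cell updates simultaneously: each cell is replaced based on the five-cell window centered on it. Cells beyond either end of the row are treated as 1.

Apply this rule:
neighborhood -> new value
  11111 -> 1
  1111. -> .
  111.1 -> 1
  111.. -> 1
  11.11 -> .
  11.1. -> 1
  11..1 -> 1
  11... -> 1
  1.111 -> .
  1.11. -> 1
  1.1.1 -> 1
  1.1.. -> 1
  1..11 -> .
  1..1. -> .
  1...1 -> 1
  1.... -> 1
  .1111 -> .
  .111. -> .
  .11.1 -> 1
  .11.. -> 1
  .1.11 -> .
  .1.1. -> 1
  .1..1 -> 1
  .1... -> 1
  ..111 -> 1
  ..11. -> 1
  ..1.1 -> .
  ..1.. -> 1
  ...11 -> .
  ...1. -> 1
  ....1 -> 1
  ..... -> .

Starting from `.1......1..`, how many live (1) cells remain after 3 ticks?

1111..1111.
11.11.1..1.
.1.11111...
count of 1: 6

6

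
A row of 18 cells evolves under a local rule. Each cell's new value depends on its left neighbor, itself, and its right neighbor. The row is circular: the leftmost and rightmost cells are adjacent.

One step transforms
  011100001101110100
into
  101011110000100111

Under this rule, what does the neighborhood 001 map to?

1

At position 0 the neighborhood is 001; the next row has 1 there.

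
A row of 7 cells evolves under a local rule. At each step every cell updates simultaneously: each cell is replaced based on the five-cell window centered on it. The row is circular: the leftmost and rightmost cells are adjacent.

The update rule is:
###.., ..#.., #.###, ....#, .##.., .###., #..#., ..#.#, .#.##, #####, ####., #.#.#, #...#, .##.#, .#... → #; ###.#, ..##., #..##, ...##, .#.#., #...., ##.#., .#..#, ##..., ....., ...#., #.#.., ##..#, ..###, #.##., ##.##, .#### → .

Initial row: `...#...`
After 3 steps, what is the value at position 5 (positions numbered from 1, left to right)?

.#.##..
.##.#.#
#.#.#.#
position 5 holds #

#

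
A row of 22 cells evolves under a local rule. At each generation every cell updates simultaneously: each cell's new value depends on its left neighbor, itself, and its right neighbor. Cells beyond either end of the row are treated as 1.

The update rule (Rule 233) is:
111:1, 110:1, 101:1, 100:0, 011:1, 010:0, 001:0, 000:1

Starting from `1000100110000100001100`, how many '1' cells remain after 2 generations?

15

1010000110110001101100
1100110111110101111100
count of 1: 15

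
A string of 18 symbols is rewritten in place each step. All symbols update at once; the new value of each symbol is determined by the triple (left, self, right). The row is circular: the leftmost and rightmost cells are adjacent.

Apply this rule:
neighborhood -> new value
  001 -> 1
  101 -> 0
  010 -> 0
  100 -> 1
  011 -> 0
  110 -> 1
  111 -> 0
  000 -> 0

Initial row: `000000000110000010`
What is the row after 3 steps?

010000101010100101

step 1: 000000001011000101
step 2: 100000010001101000
step 3: 010000101010100101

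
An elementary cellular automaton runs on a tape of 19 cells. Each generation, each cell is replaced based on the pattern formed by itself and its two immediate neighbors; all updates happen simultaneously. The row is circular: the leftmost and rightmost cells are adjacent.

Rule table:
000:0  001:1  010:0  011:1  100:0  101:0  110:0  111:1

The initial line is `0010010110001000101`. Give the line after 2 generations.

1001001000100010000

generation 1: 0100100100010001000
generation 2: 1001001000100010000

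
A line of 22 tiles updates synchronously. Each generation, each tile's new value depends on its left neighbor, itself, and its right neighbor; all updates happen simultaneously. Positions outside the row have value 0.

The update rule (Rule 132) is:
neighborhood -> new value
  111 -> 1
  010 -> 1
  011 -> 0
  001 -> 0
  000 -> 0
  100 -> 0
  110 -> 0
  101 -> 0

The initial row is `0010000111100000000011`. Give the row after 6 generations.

0010000000000000000000

0010000011000000000000
0010000000000000000000
0010000000000000000000  (fixed point — unchanged through generation 6)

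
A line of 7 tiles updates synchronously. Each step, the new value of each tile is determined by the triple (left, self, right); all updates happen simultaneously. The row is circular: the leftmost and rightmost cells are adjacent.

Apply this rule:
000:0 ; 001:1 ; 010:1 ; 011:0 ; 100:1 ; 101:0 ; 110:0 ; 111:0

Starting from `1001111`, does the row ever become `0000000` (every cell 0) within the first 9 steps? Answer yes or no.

0110000
1001000
1111101
0000000
all cells are 0 at step 4

yes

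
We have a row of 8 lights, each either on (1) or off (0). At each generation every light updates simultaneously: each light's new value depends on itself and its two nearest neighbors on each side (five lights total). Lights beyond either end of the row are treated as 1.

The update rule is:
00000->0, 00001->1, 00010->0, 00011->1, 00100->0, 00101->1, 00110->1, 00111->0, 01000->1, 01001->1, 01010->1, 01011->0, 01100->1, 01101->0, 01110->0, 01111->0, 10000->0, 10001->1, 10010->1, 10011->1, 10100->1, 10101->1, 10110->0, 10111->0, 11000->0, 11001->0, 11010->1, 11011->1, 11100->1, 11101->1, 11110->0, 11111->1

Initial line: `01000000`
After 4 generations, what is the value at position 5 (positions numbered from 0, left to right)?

1

11100011
10101100
11100101
10101100
position 5 holds 1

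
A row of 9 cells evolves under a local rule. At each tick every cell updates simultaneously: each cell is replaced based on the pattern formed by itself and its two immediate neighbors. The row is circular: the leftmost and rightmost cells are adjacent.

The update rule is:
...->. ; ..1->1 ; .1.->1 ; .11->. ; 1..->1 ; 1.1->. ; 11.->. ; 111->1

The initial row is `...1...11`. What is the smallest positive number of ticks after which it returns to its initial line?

7

1.111.1..
1..1..111
.11111.11
..111....
.1.1.1...
11.1.11..
...1...11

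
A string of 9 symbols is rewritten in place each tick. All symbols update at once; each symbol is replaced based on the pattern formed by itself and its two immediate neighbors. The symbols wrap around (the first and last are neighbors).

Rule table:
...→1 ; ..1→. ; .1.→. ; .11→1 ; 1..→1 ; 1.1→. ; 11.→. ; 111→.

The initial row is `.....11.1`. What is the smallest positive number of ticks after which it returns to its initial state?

18

tick 1: 1111.1...
tick 2: 1.....11.
tick 3: .1111.1..
tick 4: .1.....11
tick 5: ..1111.1.
tick 6: 1.1.....1
tick 7: ...1111.1
tick 8: 11.1.....
tick 9: 1...1111.
tick 10: .11.1....
tick 11: .1...1111
tick 12: ..11.1...
tick 13: 1.1...111
tick 14: ...11.1..
tick 15: 11.1...11
tick 16: ....11.1.
tick 17: 111.1...1
tick 18: .....11.1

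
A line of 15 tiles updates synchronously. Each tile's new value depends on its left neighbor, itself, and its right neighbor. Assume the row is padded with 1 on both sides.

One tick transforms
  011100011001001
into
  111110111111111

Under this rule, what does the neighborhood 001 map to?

1

At position 6 the neighborhood is 001; the next row has 1 there.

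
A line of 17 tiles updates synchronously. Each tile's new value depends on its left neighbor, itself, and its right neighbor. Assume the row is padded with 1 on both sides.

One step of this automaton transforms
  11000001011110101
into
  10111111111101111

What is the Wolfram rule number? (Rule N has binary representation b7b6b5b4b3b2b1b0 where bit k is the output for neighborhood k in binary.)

191

position 0: 111 → 1  (bit 7 = 1)
position 1: 110 → 0  (bit 6 = 0)
position 8: 101 → 1  (bit 5 = 1)
position 2: 100 → 1  (bit 4 = 1)
position 9: 011 → 1  (bit 3 = 1)
position 7: 010 → 1  (bit 2 = 1)
position 6: 001 → 1  (bit 1 = 1)
position 3: 000 → 1  (bit 0 = 1)
bits b7..b0 = 10111111 = 191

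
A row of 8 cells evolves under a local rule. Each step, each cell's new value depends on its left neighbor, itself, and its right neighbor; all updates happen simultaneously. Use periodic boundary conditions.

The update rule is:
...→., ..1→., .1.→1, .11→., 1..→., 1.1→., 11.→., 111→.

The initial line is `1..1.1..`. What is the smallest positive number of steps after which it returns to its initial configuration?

1..1.1..

1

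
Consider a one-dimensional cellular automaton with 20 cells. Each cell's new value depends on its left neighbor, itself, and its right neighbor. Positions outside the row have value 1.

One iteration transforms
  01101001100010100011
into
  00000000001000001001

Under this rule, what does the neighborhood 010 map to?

0

At position 4 the neighborhood is 010; the next row has 0 there.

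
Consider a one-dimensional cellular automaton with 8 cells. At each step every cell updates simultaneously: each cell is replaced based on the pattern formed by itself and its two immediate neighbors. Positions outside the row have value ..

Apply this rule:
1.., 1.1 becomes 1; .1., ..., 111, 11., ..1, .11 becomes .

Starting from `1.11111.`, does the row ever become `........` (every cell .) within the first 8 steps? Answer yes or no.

.1.....1
..1.....
...1....
....1...
.....1..
......1.
.......1
........
all cells are . at step 8

yes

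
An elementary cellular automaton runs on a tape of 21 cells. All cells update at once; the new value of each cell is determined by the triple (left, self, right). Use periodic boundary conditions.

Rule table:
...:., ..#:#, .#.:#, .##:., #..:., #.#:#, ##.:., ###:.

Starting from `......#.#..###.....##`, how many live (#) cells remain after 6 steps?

5

.....####.#.......#..
....#....##......##..
...##...#.......#....
..#....##......##....
.##...#.......#......
#....##......##......
count of #: 5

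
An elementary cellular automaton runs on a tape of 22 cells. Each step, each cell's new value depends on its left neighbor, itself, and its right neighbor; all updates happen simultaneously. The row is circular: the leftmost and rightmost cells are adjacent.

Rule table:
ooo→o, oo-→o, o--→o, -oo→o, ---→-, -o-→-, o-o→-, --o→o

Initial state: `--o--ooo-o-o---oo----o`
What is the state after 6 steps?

oo-oooooooo-oooooooooo

step 1: oo-ooooo----o-oooo--o-
step 2: oo-oooooo--o--oooooo--
step 3: oo-oooooooo-oooooooooo
step 4: oo-oooooooo-oooooooooo  (fixed point — unchanged through step 6)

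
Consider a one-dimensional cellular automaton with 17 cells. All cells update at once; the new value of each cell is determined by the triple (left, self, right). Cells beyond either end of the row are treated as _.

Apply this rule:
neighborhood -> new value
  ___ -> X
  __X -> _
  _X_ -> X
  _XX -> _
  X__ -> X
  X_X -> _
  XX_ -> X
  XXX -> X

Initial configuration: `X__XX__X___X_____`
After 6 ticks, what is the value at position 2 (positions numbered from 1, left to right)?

tick 1: XX__XX_XXX_XXXXXX
tick 2: _XX__X__XX__XXXXX
tick 3: __XX_XX__XX__XXXX
tick 4: X__X__XX__XX__XXX
tick 5: XX_XX__XX__XX__XX
tick 6: _X__XX__XX__XX__X
position 2 holds X

X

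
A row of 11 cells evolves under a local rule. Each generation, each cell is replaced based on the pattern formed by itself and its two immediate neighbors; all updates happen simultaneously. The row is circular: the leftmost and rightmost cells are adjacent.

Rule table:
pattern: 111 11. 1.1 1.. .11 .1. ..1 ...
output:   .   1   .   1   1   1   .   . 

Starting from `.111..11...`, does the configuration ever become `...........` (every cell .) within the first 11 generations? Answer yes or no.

no

.1.11.111..
.1.11.1.11.
.1.11.1.111
.1.11.1.1.1
.1.11.1.1.1  (fixed point — unchanged through generation 11)
generation 11 is .1.11.1.1.1, still not uniform .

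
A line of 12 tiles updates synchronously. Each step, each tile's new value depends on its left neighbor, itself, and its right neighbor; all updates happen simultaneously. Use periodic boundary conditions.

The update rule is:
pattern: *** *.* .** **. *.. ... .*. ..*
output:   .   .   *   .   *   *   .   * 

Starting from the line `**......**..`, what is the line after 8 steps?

.*...*......

step 1: *.*******.**
step 2: ..*.......*.
step 3: **.*******.*
step 4: ...*.......*
step 5: ***.*******.
step 6: *...*.......
step 7: .***.*******
step 8: .*...*......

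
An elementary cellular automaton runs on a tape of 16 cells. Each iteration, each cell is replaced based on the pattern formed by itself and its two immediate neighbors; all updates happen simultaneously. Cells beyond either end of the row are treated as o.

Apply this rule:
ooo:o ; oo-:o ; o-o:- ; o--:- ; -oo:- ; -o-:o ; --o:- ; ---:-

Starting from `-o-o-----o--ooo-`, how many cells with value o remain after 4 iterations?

iteration 1: -o-o-----o---oo-
iteration 2: -o-o-----o----o-
iteration 3: -o-o-----o----o-  (fixed point — unchanged through iteration 4)
count of o: 4

4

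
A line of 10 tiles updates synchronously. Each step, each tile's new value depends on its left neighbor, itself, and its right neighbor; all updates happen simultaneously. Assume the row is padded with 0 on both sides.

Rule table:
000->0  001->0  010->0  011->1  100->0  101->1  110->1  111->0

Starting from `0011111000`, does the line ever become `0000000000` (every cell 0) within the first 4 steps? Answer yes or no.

yes

0010001000
0000000000
all cells are 0 at step 2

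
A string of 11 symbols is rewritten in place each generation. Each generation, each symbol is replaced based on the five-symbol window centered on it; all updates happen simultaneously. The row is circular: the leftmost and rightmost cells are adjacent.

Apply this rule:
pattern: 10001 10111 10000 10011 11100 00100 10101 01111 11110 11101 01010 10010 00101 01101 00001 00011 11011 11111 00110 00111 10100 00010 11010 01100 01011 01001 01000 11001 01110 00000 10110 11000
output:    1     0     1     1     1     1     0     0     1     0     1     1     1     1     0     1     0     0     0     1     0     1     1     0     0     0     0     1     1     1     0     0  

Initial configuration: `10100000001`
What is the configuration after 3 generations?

11001111010
00111010100
01110101001

01110101001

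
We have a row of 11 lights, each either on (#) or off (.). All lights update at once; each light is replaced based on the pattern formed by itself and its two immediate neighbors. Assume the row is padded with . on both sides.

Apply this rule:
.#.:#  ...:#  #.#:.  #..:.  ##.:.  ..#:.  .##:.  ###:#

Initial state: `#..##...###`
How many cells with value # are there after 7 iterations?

4

#.....#..#.
#.###.#..#.
#..#..#..#.
#..#..#..#.  (fixed point — unchanged through iteration 7)
count of #: 4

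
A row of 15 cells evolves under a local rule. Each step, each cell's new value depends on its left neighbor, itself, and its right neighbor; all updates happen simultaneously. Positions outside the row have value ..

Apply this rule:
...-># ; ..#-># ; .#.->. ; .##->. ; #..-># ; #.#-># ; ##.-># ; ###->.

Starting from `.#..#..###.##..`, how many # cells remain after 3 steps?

9

#.##.##..##.###
.#.##.###.##..#
#.#.##..##.###.
count of #: 9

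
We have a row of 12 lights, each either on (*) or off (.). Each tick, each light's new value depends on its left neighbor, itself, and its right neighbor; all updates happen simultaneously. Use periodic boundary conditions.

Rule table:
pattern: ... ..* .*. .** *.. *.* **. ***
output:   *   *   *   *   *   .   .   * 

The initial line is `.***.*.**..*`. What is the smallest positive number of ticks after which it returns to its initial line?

tick 1: .**..*.*.***
tick 2: .*.***.*.**.
tick 3: **.**..*.*.*
tick 4: *..*.***.*.*
tick 5: .***.**..*.*
tick 6: .**..*.***.*
tick 7: .*.***.**..*
tick 8: .*.**..*.***
tick 9: .*.*.***.**.
tick 10: **.*.**..*.*
tick 11: *..*.*.***.*
tick 12: .***.*.**..*

12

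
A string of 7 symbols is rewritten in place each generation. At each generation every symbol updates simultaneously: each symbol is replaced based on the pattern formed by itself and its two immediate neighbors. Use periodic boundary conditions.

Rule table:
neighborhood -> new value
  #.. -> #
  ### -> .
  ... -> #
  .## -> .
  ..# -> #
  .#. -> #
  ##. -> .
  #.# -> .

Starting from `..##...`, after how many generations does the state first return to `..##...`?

##..###
..##...

2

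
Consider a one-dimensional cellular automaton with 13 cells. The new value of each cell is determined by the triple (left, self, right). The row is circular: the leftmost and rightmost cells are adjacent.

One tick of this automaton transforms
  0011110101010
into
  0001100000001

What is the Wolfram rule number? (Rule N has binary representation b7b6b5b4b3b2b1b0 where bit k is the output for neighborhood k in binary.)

position 3: 111 → 1  (bit 7 = 1)
position 5: 110 → 0  (bit 6 = 0)
position 6: 101 → 0  (bit 5 = 0)
position 12: 100 → 1  (bit 4 = 1)
position 2: 011 → 0  (bit 3 = 0)
position 7: 010 → 0  (bit 2 = 0)
position 1: 001 → 0  (bit 1 = 0)
position 0: 000 → 0  (bit 0 = 0)
bits b7..b0 = 10010000 = 144

144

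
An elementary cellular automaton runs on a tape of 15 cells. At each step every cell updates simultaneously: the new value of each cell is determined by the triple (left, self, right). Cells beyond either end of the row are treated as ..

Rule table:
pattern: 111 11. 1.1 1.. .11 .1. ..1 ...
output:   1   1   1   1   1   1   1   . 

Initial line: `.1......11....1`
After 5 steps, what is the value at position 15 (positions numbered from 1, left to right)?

111....1111..11
1111..111111111
111111111111111
111111111111111  (fixed point — unchanged through step 5)
position 15 holds 1

1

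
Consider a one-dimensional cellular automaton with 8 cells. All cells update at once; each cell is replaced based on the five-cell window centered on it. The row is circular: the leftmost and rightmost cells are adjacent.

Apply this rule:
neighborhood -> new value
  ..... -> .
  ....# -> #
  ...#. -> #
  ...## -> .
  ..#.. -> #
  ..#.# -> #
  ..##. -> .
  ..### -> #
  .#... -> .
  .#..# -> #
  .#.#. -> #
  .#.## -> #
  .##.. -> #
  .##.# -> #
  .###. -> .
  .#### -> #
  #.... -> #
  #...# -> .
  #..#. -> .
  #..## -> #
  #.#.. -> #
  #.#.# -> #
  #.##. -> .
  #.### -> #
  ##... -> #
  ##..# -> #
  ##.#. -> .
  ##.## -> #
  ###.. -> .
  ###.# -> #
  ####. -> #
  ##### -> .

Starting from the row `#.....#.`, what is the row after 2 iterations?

#.#.####
#.####.#

#.####.#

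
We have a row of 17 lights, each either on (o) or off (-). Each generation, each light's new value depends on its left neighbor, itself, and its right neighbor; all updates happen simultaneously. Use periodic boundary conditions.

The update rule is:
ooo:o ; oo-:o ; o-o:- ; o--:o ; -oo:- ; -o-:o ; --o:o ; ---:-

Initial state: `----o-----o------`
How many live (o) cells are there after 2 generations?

---ooo---ooo-----
--o-ooo-o-ooo----
count of o: 8

8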